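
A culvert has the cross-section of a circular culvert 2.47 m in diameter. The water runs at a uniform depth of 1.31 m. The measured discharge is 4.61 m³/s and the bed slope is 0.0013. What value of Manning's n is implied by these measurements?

For a circular section of diameter D = 2.47 m at depth y = 1.31 m, the central angle is θ = 2 arccos(1 − 2y/D) = 3.263 rad. Then A = (D²/8)(θ − sin θ) = 2.581 m² and P = Dθ/2 = 4.03 m.
Hydraulic radius R = A/P = 2.581/4.03 = 0.6404 m.
Rearranging Manning's equation: n = (1/Q) A R^(2/3) S^(1/2) = (1/4.61) × 2.581 × 0.6404^(2/3) × √0.0013 = 0.015.

n = 0.015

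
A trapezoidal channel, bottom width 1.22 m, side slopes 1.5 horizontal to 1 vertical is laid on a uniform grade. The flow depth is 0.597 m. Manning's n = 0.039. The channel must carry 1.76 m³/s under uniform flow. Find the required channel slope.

With bottom width b = 1.22 m and side slope z = 1.5: A = (b + zy)y = (1.22 + 1.5×0.597)×0.597 = 1.263 m²; P = b + 2y√(1+z²) = 1.22 + 2×0.597×1.803 = 3.373 m.
Hydraulic radius R = A/P = 1.263/3.373 = 0.3745 m.
From Manning's equation, S = [nQ / (1 A R^(2/3))]² = [0.039 × 1.76 / (1 × 1.263 × 0.3745^(2/3))]² = 0.0109.

S = 0.0109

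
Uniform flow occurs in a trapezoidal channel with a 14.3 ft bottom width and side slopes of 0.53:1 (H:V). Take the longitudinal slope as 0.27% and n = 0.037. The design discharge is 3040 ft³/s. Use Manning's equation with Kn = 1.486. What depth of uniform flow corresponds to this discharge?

y_n = 16.6 ft

Manning's equation rearranged: A R^(2/3) = nQ / (1.486·√S) = 0.037 × 3040 / (1.486 × √0.0027) = 1457.
Trying y = 14 ft: A R^(2/3) = 1071 — low.
Trying y = 18.8 ft: A R^(2/3) = 1828 — high.
Trying y = 16.6 ft: A R^(2/3) = 1455 — close enough.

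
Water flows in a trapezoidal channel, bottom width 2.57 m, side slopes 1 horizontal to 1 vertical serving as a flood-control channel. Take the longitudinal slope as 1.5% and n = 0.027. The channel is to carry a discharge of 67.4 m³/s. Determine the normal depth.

y_n = 2.47 m

Manning's equation rearranged: A R^(2/3) = nQ / (1·√S) = 0.027 × 67.4 / (√0.015) = 14.86.
Try y = 2.14 m: A R^(2/3) = 11.18 — short.
Try y = 2.47 m: A R^(2/3) = 14.85 — close enough.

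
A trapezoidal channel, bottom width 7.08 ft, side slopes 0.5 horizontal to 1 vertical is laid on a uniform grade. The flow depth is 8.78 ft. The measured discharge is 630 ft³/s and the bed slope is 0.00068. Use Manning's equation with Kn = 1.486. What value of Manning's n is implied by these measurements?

n = 0.015

With bottom width b = 7.08 ft and side slope z = 0.5: A = (b + zy)y = (7.08 + 0.5×8.78)×8.78 = 100.7 ft²; P = b + 2y√(1+z²) = 7.08 + 2×8.78×1.118 = 26.71 ft.
Hydraulic radius R = A/P = 100.7/26.71 = 3.77 ft.
Rearranging Manning's equation: n = (1.486/Q) A R^(2/3) S^(1/2) = (1.486/630) × 100.7 × 3.77^(2/3) × √0.00068 = 0.015.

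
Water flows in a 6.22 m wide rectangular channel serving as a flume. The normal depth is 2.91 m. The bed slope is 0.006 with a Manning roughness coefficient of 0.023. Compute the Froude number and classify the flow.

Flow area A = b·y = 6.22 × 2.91 = 18.1 m². Wetted perimeter P = b + 2y = 6.22 + 2×2.91 = 12.04 m.
Hydraulic radius R = A/P = 18.1/12.04 = 1.503 m.
V = (1/n) R^(2/3) √S = (1/0.023) × 1.503^(2/3) × √0.006 = 4.42 m/s. Hydraulic depth D_h = A/T = 18.1/6.22 = 2.91 m.
Froude number Fr = V/√(g·D_h) = 4.42/√(9.81×2.91) = 0.827, which is less than 1, so the flow is subcritical.

subcritical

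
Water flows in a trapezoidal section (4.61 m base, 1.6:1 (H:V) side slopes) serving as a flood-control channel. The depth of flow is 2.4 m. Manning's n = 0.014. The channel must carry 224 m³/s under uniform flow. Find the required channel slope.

S = 0.0141

With bottom width b = 4.61 m and side slope z = 1.6: A = (b + zy)y = (4.61 + 1.6×2.4)×2.4 = 20.28 m²; P = b + 2y√(1+z²) = 4.61 + 2×2.4×1.887 = 13.67 m.
Hydraulic radius R = A/P = 20.28/13.67 = 1.484 m.
From Manning's equation, S = [nQ / (1 A R^(2/3))]² = [0.014 × 224 / (1 × 20.28 × 1.484^(2/3))]² = 0.0141.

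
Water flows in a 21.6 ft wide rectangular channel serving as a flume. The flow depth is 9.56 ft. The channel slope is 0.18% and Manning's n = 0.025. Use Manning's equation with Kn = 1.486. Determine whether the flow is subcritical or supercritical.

subcritical

Flow area A = b·y = 21.6 × 9.56 = 206.5 ft². Wetted perimeter P = b + 2y = 21.6 + 2×9.56 = 40.72 ft.
Hydraulic radius R = A/P = 206.5/40.72 = 5.071 ft.
V = (1.486/n) R^(2/3) √S = (1.486/0.025) × 5.071^(2/3) × √0.0018 = 7.444 ft/s. Hydraulic depth D_h = A/T = 206.5/21.6 = 9.56 ft.
Froude number Fr = V/√(g·D_h) = 7.444/√(32.2×9.56) = 0.424, which is less than 1, so the flow is subcritical.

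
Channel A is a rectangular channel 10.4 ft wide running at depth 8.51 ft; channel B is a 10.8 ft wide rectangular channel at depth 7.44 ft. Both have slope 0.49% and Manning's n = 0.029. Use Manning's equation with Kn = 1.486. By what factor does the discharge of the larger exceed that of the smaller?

Channel A: Flow area A = b·y = 10.4 × 8.51 = 88.5 ft². Wetted perimeter P = b + 2y = 10.4 + 2×8.51 = 27.42 ft. Hydraulic radius R = A/P = 88.5/27.42 = 3.228 ft. Q_A = (1.486/0.029)·88.5·3.228^(2/3)·√0.0049 = 693.3 ft³/s.
Channel B: Flow area A = b·y = 10.8 × 7.44 = 80.35 ft². Wetted perimeter P = b + 2y = 10.8 + 2×7.44 = 25.68 ft. Hydraulic radius R = A/P = 80.35/25.68 = 3.129 ft. Q_B = (1.486/0.029)·80.35·3.129^(2/3)·√0.0049 = 616.6 ft³/s.
The larger discharge is 693.3 ft³/s and the smaller is 616.6 ft³/s; the ratio is 1.12.

1.12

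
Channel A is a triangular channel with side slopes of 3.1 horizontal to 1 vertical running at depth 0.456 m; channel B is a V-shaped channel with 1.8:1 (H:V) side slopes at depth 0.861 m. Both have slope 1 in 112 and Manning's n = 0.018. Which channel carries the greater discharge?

channel B

Channel A: For a triangular section with side slope z = 3.1: A = zy² = 3.1×0.456² = 0.6446 m²; P = 2y√(1+z²) = 2×0.456×3.257 = 2.971 m. Hydraulic radius R = A/P = 0.6446/2.971 = 0.217 m. Q_A = (1/0.018)·0.6446·0.217^(2/3)·√0.008929 = 1.222 m³/s.
Channel B: For a triangular section with side slope z = 1.8: A = zy² = 1.8×0.861² = 1.334 m²; P = 2y√(1+z²) = 2×0.861×2.059 = 3.546 m. Hydraulic radius R = A/P = 1.334/3.546 = 0.3763 m. Q_B = (1/0.018)·1.334·0.3763^(2/3)·√0.008929 = 3.651 m³/s.
Q_A = 1.222 m³/s vs Q_B = 3.651 m³/s, so channel B carries more.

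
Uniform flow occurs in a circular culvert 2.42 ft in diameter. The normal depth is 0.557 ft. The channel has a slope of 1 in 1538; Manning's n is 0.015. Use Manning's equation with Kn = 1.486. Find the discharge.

Q = 0.966 ft³/s

For a circular section of diameter D = 2.42 ft at depth y = 0.557 ft, the central angle is θ = 2 arccos(1 − 2y/D) = 2.002 rad. Then A = (D²/8)(θ − sin θ) = 0.8 ft² and P = Dθ/2 = 2.422 ft.
Hydraulic radius R = A/P = 0.8/2.422 = 0.3303 ft.
Manning's equation: Q = (1.486/n) A R^(2/3) S^(1/2) = (1.486/0.015) × 0.8 × 0.3303^(2/3) × 0.0006502^(1/2) = 0.966 ft³/s.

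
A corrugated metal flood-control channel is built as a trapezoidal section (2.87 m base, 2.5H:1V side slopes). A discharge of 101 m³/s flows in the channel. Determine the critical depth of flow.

y_c = 2.68 m

At critical depth, Q² T / (g A³) = 1, i.e. A³/T = Q²/g = 101²/9.81 = 1040.
At y = 3.39 m: A³/T = 2870 — high.
At y = 1.92 m: A³/T = 256.1 — low.
At y = 2.68 m: A³/T = 1037 — matches.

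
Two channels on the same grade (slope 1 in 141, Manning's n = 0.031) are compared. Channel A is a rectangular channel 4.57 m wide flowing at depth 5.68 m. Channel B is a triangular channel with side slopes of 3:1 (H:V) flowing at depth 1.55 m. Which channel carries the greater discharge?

channel A

Channel A: Flow area A = b·y = 4.57 × 5.68 = 25.96 m². Wetted perimeter P = b + 2y = 4.57 + 2×5.68 = 15.93 m. Hydraulic radius R = A/P = 25.96/15.93 = 1.629 m. Q_A = (1/0.031)·25.96·1.629^(2/3)·√0.007092 = 97.65 m³/s.
Channel B: For a triangular section with side slope z = 3: A = zy² = 3×1.55² = 7.208 m²; P = 2y√(1+z²) = 2×1.55×3.162 = 9.803 m. Hydraulic radius R = A/P = 7.208/9.803 = 0.7352 m. Q_B = (1/0.031)·7.208·0.7352^(2/3)·√0.007092 = 15.95 m³/s.
Q_A = 97.65 m³/s vs Q_B = 15.95 m³/s, so channel A carries more.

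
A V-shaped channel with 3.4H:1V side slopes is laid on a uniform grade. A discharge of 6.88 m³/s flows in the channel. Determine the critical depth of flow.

At critical depth, Q² T / (g A³) = 1, i.e. A³/T = Q²/g = 6.88²/9.81 = 4.825.
Try y = 0.775 m: A³/T = 1.616 — low.
Try y = 1.2 m: A³/T = 14.38 — high.
Try y = 0.965 m: A³/T = 4.837 — close enough.

y_c = 0.965 m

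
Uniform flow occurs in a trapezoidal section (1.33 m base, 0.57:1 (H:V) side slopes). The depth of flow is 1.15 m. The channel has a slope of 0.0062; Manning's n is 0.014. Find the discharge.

Q = 8.87 m³/s

With bottom width b = 1.33 m and side slope z = 0.57: A = (b + zy)y = (1.33 + 0.57×1.15)×1.15 = 2.283 m²; P = b + 2y√(1+z²) = 1.33 + 2×1.15×1.151 = 3.977 m.
Hydraulic radius R = A/P = 2.283/3.977 = 0.5741 m.
Manning's equation: Q = (1/n) A R^(2/3) S^(1/2) = (1/0.014) × 2.283 × 0.5741^(2/3) × 0.0062^(1/2) = 8.87 m³/s.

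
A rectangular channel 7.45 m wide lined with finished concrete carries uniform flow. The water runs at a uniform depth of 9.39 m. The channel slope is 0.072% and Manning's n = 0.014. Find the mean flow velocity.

V = 3.69 m/s

Flow area A = b·y = 7.45 × 9.39 = 69.96 m². Wetted perimeter P = b + 2y = 7.45 + 2×9.39 = 26.23 m.
Hydraulic radius R = A/P = 69.96/26.23 = 2.667 m.
From Manning's equation, V = (1/n) R^(2/3) S^(1/2) = (1/0.014) × 2.667^(2/3) × 0.00072^(1/2) = 3.69 m/s.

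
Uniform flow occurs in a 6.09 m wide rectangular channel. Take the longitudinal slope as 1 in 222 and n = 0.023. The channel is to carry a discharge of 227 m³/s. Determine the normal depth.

Manning's equation rearranged: A R^(2/3) = nQ / (1·√S) = 0.023 × 227 / (√0.004505) = 77.79.
Try y = 6.43 m: A R^(2/3) = 63.53 — low.
Try y = 8.58 m: A R^(2/3) = 89.65 — high.
Try y = 7.61 m: A R^(2/3) = 77.79 — close enough.

y_n = 7.61 m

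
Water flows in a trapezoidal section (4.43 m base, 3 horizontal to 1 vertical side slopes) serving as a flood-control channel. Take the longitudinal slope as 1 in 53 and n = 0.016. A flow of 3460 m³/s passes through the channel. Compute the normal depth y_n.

Manning's equation rearranged: A R^(2/3) = nQ / (1·√S) = 0.016 × 3460 / (√0.01887) = 403.
Trying y = 7.65 m: A R^(2/3) = 524.8 — high.
Trying y = 5.38 m: A R^(2/3) = 223.9 — low.
Trying y = 6.87 m: A R^(2/3) = 403.5 — matches.

y_n = 6.87 m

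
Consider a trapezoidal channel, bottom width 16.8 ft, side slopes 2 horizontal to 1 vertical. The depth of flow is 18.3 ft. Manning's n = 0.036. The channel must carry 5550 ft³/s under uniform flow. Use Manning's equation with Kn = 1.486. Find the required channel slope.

With bottom width b = 16.8 ft and side slope z = 2: A = (b + zy)y = (16.8 + 2×18.3)×18.3 = 977.2 ft²; P = b + 2y√(1+z²) = 16.8 + 2×18.3×2.236 = 98.64 ft.
Hydraulic radius R = A/P = 977.2/98.64 = 9.907 ft.
From Manning's equation, S = [nQ / (1.486 A R^(2/3))]² = [0.036 × 5550 / (1.486 × 977.2 × 9.907^(2/3))]² = 0.00089.

S = 0.00089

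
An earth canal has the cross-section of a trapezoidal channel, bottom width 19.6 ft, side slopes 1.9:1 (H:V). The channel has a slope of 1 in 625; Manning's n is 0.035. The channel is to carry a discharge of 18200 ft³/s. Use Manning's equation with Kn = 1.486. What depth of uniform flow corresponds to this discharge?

y_n = 26.5 ft

Manning's equation rearranged: A R^(2/3) = nQ / (1.486·√S) = 0.035 × 18200 / (1.486 × √0.0016) = 10720.
At y = 23.7 ft: A R^(2/3) = 8303 — low.
At y = 29.6 ft: A R^(2/3) = 13840 — high.
At y = 26.5 ft: A R^(2/3) = 10710 — close enough.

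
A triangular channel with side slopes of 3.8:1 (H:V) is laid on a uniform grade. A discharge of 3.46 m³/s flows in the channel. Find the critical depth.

At critical depth, Q² T / (g A³) = 1, i.e. A³/T = Q²/g = 3.46²/9.81 = 1.22.
Try y = 0.519 m: A³/T = 0.2719 — low.
Try y = 0.883 m: A³/T = 3.876 — high.
Try y = 0.701 m: A³/T = 1.222 — close enough.

y_c = 0.701 m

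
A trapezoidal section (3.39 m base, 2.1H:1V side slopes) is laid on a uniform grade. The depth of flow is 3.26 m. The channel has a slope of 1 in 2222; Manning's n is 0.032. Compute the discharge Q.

Q = 32.7 m³/s

With bottom width b = 3.39 m and side slope z = 2.1: A = (b + zy)y = (3.39 + 2.1×3.26)×3.26 = 33.37 m²; P = b + 2y√(1+z²) = 3.39 + 2×3.26×2.326 = 18.56 m.
Hydraulic radius R = A/P = 33.37/18.56 = 1.798 m.
Manning's equation: Q = (1/n) A R^(2/3) S^(1/2) = (1/0.032) × 33.37 × 1.798^(2/3) × 0.00045^(1/2) = 32.7 m³/s.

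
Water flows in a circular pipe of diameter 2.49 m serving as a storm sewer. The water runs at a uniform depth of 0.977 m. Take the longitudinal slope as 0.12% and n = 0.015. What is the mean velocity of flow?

For a circular section of diameter D = 2.49 m at depth y = 0.977 m, the central angle is θ = 2 arccos(1 − 2y/D) = 2.708 rad. Then A = (D²/8)(θ − sin θ) = 1.773 m² and P = Dθ/2 = 3.371 m.
Hydraulic radius R = A/P = 1.773/3.371 = 0.5258 m.
From Manning's equation, V = (1/n) R^(2/3) S^(1/2) = (1/0.015) × 0.5258^(2/3) × 0.0012^(1/2) = 1.5 m/s.

V = 1.5 m/s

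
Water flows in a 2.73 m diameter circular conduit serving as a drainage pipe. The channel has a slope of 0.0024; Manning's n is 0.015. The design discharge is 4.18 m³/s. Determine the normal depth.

Manning's equation rearranged: A R^(2/3) = nQ / (1·√S) = 0.015 × 4.18 / (√0.0024) = 1.28.
Trying y = 1.18 m: A R^(2/3) = 1.759 — high.
Trying y = 0.992 m: A R^(2/3) = 1.28 — close enough.

y_n = 0.992 m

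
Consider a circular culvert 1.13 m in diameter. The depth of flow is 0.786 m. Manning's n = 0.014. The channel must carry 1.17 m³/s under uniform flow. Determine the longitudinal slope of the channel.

For a circular section of diameter D = 1.13 m at depth y = 0.786 m, the central angle is θ = 2 arccos(1 − 2y/D) = 3.945 rad. Then A = (D²/8)(θ − sin θ) = 0.7446 m² and P = Dθ/2 = 2.229 m.
Hydraulic radius R = A/P = 0.7446/2.229 = 0.3341 m.
From Manning's equation, S = [nQ / (1 A R^(2/3))]² = [0.014 × 1.17 / (1 × 0.7446 × 0.3341^(2/3))]² = 0.00209.

S = 0.00209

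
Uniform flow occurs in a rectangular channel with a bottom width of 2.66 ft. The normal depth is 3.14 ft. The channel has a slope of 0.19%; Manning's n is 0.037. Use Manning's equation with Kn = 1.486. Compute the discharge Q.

Q = 14 ft³/s

Flow area A = b·y = 2.66 × 3.14 = 8.352 ft². Wetted perimeter P = b + 2y = 2.66 + 2×3.14 = 8.94 ft.
Hydraulic radius R = A/P = 8.352/8.94 = 0.9343 ft.
Manning's equation: Q = (1.486/n) A R^(2/3) S^(1/2) = (1.486/0.037) × 8.352 × 0.9343^(2/3) × 0.0019^(1/2) = 14 ft³/s.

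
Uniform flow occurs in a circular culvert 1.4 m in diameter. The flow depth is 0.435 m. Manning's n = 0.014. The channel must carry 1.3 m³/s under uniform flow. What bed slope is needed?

S = 0.0129

For a circular section of diameter D = 1.4 m at depth y = 0.435 m, the central angle is θ = 2 arccos(1 − 2y/D) = 2.365 rad. Then A = (D²/8)(θ − sin θ) = 0.4078 m² and P = Dθ/2 = 1.656 m.
Hydraulic radius R = A/P = 0.4078/1.656 = 0.2463 m.
From Manning's equation, S = [nQ / (1 A R^(2/3))]² = [0.014 × 1.3 / (1 × 0.4078 × 0.2463^(2/3))]² = 0.0129.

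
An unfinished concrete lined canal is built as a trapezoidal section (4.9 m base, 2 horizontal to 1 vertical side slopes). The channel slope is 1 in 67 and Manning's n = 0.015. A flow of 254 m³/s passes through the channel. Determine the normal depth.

Manning's equation rearranged: A R^(2/3) = nQ / (1·√S) = 0.015 × 254 / (√0.01493) = 31.19.
Trying y = 2.84 m: A R^(2/3) = 42.92 — over.
Trying y = 2.43 m: A R^(2/3) = 31.14 — ≈ 31.19.

y_n = 2.43 m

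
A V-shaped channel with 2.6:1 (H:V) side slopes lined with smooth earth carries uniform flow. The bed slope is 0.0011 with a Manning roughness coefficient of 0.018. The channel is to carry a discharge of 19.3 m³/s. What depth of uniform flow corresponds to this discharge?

Manning's equation rearranged: A R^(2/3) = nQ / (1·√S) = 0.018 × 19.3 / (√0.0011) = 10.47.
At y = 2.48 m: A R^(2/3) = 17.63 — too large.
At y = 1.43 m: A R^(2/3) = 4.06 — too small.
At y = 2.04 m: A R^(2/3) = 10.47 — close enough.

y_n = 2.04 m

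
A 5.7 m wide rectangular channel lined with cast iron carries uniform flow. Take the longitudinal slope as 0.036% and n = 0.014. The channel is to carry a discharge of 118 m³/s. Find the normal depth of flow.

y_n = 9.11 m

Manning's equation rearranged: A R^(2/3) = nQ / (1·√S) = 0.014 × 118 / (√0.00036) = 87.07.
At y = 10.1 m: A R^(2/3) = 98.05 — over.
At y = 6.58 m: A R^(2/3) = 59.31 — short.
At y = 9.11 m: A R^(2/3) = 87.06 — ≈ 87.07.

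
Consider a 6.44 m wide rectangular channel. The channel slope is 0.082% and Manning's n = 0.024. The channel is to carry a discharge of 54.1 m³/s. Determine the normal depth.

y_n = 4.6 m

Manning's equation rearranged: A R^(2/3) = nQ / (1·√S) = 0.024 × 54.1 / (√0.00082) = 45.34.
Trying y = 3.87 m: A R^(2/3) = 36.3 — too small.
Trying y = 4.6 m: A R^(2/3) = 45.35 — matches.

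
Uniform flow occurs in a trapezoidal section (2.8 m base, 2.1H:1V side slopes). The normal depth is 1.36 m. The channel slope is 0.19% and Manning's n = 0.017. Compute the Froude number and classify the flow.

subcritical

With bottom width b = 2.8 m and side slope z = 2.1: A = (b + zy)y = (2.8 + 2.1×1.36)×1.36 = 7.692 m²; P = b + 2y√(1+z²) = 2.8 + 2×1.36×2.326 = 9.127 m.
Hydraulic radius R = A/P = 7.692/9.127 = 0.8428 m.
V = (1/n) R^(2/3) √S = (1/0.017) × 0.8428^(2/3) × √0.0019 = 2.288 m/s. Hydraulic depth D_h = A/T = 7.692/8.512 = 0.9037 m.
Froude number Fr = V/√(g·D_h) = 2.288/√(9.81×0.9037) = 0.768, which is less than 1, so the flow is subcritical.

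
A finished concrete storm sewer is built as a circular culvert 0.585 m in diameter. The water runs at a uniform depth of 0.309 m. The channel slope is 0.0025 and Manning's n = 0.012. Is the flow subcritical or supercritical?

subcritical

For a circular section of diameter D = 0.585 m at depth y = 0.309 m, the central angle is θ = 2 arccos(1 − 2y/D) = 3.254 rad. Then A = (D²/8)(θ − sin θ) = 0.144 m² and P = Dθ/2 = 0.9519 m.
Hydraulic radius R = A/P = 0.144/0.9519 = 0.1513 m.
V = (1/n) R^(2/3) √S = (1/0.012) × 0.1513^(2/3) × √0.0025 = 1.183 m/s. Hydraulic depth D_h = A/T = 0.144/0.5841 = 0.2466 m.
Froude number Fr = V/√(g·D_h) = 1.183/√(9.81×0.2466) = 0.761, which is less than 1, so the flow is subcritical.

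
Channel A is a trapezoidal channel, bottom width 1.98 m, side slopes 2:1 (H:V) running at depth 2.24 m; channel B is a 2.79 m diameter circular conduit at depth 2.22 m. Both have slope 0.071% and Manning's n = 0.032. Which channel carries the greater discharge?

channel A

Channel A: With bottom width b = 1.98 m and side slope z = 2: A = (b + zy)y = (1.98 + 2×2.24)×2.24 = 14.47 m²; P = b + 2y√(1+z²) = 1.98 + 2×2.24×2.236 = 12 m. Hydraulic radius R = A/P = 14.47/12 = 1.206 m. Q_A = (1/0.032)·14.47·1.206^(2/3)·√0.00071 = 13.65 m³/s.
Channel B: For a circular section of diameter D = 2.79 m at depth y = 2.22 m, the central angle is θ = 2 arccos(1 − 2y/D) = 4.407 rad. Then A = (D²/8)(θ − sin θ) = 5.216 m² and P = Dθ/2 = 6.148 m. Hydraulic radius R = A/P = 5.216/6.148 = 0.8485 m. Q_B = (1/0.032)·5.216·0.8485^(2/3)·√0.00071 = 3.893 m³/s.
Q_A = 13.65 m³/s vs Q_B = 3.893 m³/s, so channel A carries more.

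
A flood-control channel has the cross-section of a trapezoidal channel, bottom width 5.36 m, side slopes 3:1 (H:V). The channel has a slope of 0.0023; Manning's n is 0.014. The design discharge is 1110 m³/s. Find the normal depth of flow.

Manning's equation rearranged: A R^(2/3) = nQ / (1·√S) = 0.014 × 1110 / (√0.0023) = 324.
Try y = 7.37 m: A R^(2/3) = 501.2 — high.
Try y = 5.02 m: A R^(2/3) = 201.8 — low.
Try y = 6.14 m: A R^(2/3) = 323.9 — matches.

y_n = 6.14 m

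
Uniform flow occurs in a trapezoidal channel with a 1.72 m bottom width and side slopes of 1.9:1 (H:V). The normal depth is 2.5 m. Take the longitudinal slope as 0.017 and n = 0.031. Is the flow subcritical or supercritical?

With bottom width b = 1.72 m and side slope z = 1.9: A = (b + zy)y = (1.72 + 1.9×2.5)×2.5 = 16.18 m²; P = b + 2y√(1+z²) = 1.72 + 2×2.5×2.147 = 12.46 m.
Hydraulic radius R = A/P = 16.18/12.46 = 1.299 m.
V = (1/n) R^(2/3) √S = (1/0.031) × 1.299^(2/3) × √0.017 = 5.006 m/s. Hydraulic depth D_h = A/T = 16.18/11.22 = 1.442 m.
Froude number Fr = V/√(g·D_h) = 5.006/√(9.81×1.442) = 1.33, which is greater than 1, so the flow is supercritical.

supercritical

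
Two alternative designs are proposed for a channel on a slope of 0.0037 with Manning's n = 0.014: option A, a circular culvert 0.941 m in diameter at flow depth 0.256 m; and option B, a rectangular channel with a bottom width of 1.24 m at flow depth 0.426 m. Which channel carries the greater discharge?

Channel A: For a circular section of diameter D = 0.941 m at depth y = 0.256 m, the central angle is θ = 2 arccos(1 − 2y/D) = 2.195 rad. Then A = (D²/8)(θ − sin θ) = 0.1531 m² and P = Dθ/2 = 1.033 m. Hydraulic radius R = A/P = 0.1531/1.033 = 0.1483 m. Q_A = (1/0.014)·0.1531·0.1483^(2/3)·√0.0037 = 0.1864 m³/s.
Channel B: Flow area A = b·y = 1.24 × 0.426 = 0.5282 m². Wetted perimeter P = b + 2y = 1.24 + 2×0.426 = 2.092 m. Hydraulic radius R = A/P = 0.5282/2.092 = 0.2525 m. Q_B = (1/0.014)·0.5282·0.2525^(2/3)·√0.0037 = 0.9169 m³/s.
Q_A = 0.1864 m³/s vs Q_B = 0.9169 m³/s, so channel B carries more.

channel B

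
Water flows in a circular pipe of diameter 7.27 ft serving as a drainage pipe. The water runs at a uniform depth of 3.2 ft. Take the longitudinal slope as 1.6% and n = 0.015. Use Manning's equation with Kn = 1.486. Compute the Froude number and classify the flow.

supercritical

For a circular section of diameter D = 7.27 ft at depth y = 3.2 ft, the central angle is θ = 2 arccos(1 − 2y/D) = 2.902 rad. Then A = (D²/8)(θ − sin θ) = 17.6 ft² and P = Dθ/2 = 10.55 ft.
Hydraulic radius R = A/P = 17.6/10.55 = 1.669 ft.
V = (1.486/n) R^(2/3) √S = (1.486/0.015) × 1.669^(2/3) × √0.016 = 17.63 ft/s. Hydraulic depth D_h = A/T = 17.6/7.218 = 2.438 ft.
Froude number Fr = V/√(g·D_h) = 17.63/√(32.2×2.438) = 1.99, which is greater than 1, so the flow is supercritical.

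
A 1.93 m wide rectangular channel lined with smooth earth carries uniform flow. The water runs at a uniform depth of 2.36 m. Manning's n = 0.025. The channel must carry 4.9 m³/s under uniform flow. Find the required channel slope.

S = 0.0012

Flow area A = b·y = 1.93 × 2.36 = 4.555 m². Wetted perimeter P = b + 2y = 1.93 + 2×2.36 = 6.65 m.
Hydraulic radius R = A/P = 4.555/6.65 = 0.6849 m.
From Manning's equation, S = [nQ / (1 A R^(2/3))]² = [0.025 × 4.9 / (1 × 4.555 × 0.6849^(2/3))]² = 0.0012.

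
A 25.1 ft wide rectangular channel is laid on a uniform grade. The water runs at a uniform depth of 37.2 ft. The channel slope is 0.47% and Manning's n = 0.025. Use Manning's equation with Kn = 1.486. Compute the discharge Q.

Flow area A = b·y = 25.1 × 37.2 = 933.7 ft². Wetted perimeter P = b + 2y = 25.1 + 2×37.2 = 99.5 ft.
Hydraulic radius R = A/P = 933.7/99.5 = 9.384 ft.
Manning's equation: Q = (1.486/n) A R^(2/3) S^(1/2) = (1.486/0.025) × 933.7 × 9.384^(2/3) × 0.0047^(1/2) = 16900 ft³/s.

Q = 16900 ft³/s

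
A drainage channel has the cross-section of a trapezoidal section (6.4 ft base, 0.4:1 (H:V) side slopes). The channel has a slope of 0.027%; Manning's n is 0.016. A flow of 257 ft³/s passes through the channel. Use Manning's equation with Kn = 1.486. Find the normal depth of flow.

y_n = 8 ft

Manning's equation rearranged: A R^(2/3) = nQ / (1.486·√S) = 0.016 × 257 / (1.486 × √0.00027) = 168.4.
At y = 9.25 ft: A R^(2/3) = 217.4 — over.
At y = 6.68 ft: A R^(2/3) = 123.7 — short.
At y = 8 ft: A R^(2/3) = 168.5 — ≈ 168.4.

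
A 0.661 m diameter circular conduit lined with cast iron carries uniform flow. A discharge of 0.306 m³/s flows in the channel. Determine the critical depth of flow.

y_c = 0.35 m

At critical depth, Q² T / (g A³) = 1, i.e. A³/T = Q²/g = 0.306²/9.81 = 0.009545.
Trying y = 0.295 m: A³/T = 0.004949 — short.
Trying y = 0.35 m: A³/T = 0.009512 — matches.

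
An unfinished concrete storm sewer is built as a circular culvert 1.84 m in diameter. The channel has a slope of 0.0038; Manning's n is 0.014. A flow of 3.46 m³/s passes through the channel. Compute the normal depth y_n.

y_n = 0.916 m

Manning's equation rearranged: A R^(2/3) = nQ / (1·√S) = 0.014 × 3.46 / (√0.0038) = 0.7858.
At y = 1.06 m: A R^(2/3) = 0.9994 — high.
At y = 0.625 m: A R^(2/3) = 0.3937 — low.
At y = 0.916 m: A R^(2/3) = 0.7864 — ≈ 0.7858.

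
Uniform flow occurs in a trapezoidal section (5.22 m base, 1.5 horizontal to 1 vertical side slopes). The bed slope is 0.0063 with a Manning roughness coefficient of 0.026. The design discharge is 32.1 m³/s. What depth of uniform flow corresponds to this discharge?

Manning's equation rearranged: A R^(2/3) = nQ / (1·√S) = 0.026 × 32.1 / (√0.0063) = 10.51.
At y = 1.65 m: A R^(2/3) = 13.83 — high.
At y = 1.01 m: A R^(2/3) = 5.703 — low.
At y = 1.42 m: A R^(2/3) = 10.5 — ≈ 10.51.

y_n = 1.42 m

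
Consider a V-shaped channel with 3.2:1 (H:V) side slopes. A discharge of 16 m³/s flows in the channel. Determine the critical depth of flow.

y_c = 1.39 m

At critical depth, Q² T / (g A³) = 1, i.e. A³/T = Q²/g = 16²/9.81 = 26.1.
Trying y = 1.17 m: A³/T = 11.23 — low.
Trying y = 1.75 m: A³/T = 84.04 — high.
Trying y = 1.39 m: A³/T = 26.57 — close enough.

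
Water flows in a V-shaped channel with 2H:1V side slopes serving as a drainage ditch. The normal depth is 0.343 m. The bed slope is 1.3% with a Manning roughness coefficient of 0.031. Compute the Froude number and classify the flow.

subcritical

For a triangular section with side slope z = 2: A = zy² = 2×0.343² = 0.2353 m²; P = 2y√(1+z²) = 2×0.343×2.236 = 1.534 m.
Hydraulic radius R = A/P = 0.2353/1.534 = 0.1534 m.
V = (1/n) R^(2/3) √S = (1/0.031) × 0.1534^(2/3) × √0.013 = 1.054 m/s. Hydraulic depth D_h = A/T = 0.2353/1.372 = 0.1715 m.
Froude number Fr = V/√(g·D_h) = 1.054/√(9.81×0.1715) = 0.813, which is less than 1, so the flow is subcritical.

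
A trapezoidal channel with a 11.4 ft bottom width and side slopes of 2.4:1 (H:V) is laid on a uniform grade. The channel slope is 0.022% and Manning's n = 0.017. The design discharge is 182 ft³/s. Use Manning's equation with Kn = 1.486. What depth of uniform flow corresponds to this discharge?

Manning's equation rearranged: A R^(2/3) = nQ / (1.486·√S) = 0.017 × 182 / (1.486 × √0.00022) = 140.4.
Trying y = 2.93 ft: A R^(2/3) = 86.51 — low.
Trying y = 4.15 ft: A R^(2/3) = 171.4 — high.
Trying y = 3.76 ft: A R^(2/3) = 140.7 — ≈ 140.4.

y_n = 3.76 ft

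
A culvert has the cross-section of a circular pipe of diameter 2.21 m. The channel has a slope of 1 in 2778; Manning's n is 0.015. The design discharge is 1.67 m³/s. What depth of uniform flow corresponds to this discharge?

y_n = 1.12 m

Manning's equation rearranged: A R^(2/3) = nQ / (1·√S) = 0.015 × 1.67 / (√0.00036) = 1.32.
Try y = 0.984 m: A R^(2/3) = 1.056 — short.
Try y = 1.31 m: A R^(2/3) = 1.703 — over.
Try y = 1.12 m: A R^(2/3) = 1.321 — close enough.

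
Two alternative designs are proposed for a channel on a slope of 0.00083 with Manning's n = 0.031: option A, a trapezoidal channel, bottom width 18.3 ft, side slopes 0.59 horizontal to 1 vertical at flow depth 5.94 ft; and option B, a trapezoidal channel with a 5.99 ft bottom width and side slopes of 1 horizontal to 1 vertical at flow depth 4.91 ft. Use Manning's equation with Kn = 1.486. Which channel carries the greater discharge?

Channel A: With bottom width b = 18.3 ft and side slope z = 0.59: A = (b + zy)y = (18.3 + 0.59×5.94)×5.94 = 129.5 ft²; P = b + 2y√(1+z²) = 18.3 + 2×5.94×1.161 = 32.09 ft. Hydraulic radius R = A/P = 129.5/32.09 = 4.036 ft. Q_A = (1.486/0.031)·129.5·4.036^(2/3)·√0.00083 = 453.4 ft³/s.
Channel B: With bottom width b = 5.99 ft and side slope z = 1: A = (b + zy)y = (5.99 + 1×4.91)×4.91 = 53.52 ft²; P = b + 2y√(1+z²) = 5.99 + 2×4.91×1.414 = 19.88 ft. Hydraulic radius R = A/P = 53.52/19.88 = 2.692 ft. Q_B = (1.486/0.031)·53.52·2.692^(2/3)·√0.00083 = 143 ft³/s.
Q_A = 453.4 ft³/s vs Q_B = 143 ft³/s, so channel A carries more.

channel A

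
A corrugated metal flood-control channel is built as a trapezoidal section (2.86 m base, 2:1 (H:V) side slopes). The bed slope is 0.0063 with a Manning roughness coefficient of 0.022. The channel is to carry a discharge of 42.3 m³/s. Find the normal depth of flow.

Manning's equation rearranged: A R^(2/3) = nQ / (1·√S) = 0.022 × 42.3 / (√0.0063) = 11.72.
Try y = 2.15 m: A R^(2/3) = 17.71 — high.
Try y = 1.77 m: A R^(2/3) = 11.71 — matches.

y_n = 1.77 m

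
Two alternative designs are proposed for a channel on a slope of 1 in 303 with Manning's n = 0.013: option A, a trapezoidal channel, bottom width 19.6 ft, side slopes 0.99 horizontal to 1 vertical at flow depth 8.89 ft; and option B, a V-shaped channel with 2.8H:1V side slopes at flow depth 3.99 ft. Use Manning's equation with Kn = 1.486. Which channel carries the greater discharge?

Channel A: With bottom width b = 19.6 ft and side slope z = 0.99: A = (b + zy)y = (19.6 + 0.99×8.89)×8.89 = 252.5 ft²; P = b + 2y√(1+z²) = 19.6 + 2×8.89×1.407 = 44.62 ft. Hydraulic radius R = A/P = 252.5/44.62 = 5.659 ft. Q_A = (1.486/0.013)·252.5·5.659^(2/3)·√0.0033 = 5265 ft³/s.
Channel B: For a triangular section with side slope z = 2.8: A = zy² = 2.8×3.99² = 44.58 ft²; P = 2y√(1+z²) = 2×3.99×2.973 = 23.73 ft. Hydraulic radius R = A/P = 44.58/23.73 = 1.879 ft. Q_B = (1.486/0.013)·44.58·1.879^(2/3)·√0.0033 = 445.7 ft³/s.
Q_A = 5265 ft³/s vs Q_B = 445.7 ft³/s, so channel A carries more.

channel A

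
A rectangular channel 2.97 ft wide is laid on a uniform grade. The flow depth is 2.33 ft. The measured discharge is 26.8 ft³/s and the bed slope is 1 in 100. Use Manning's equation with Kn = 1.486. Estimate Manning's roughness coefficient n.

n = 0.036

Flow area A = b·y = 2.97 × 2.33 = 6.92 ft². Wetted perimeter P = b + 2y = 2.97 + 2×2.33 = 7.63 ft.
Hydraulic radius R = A/P = 6.92/7.63 = 0.907 ft.
Rearranging Manning's equation: n = (1.486/Q) A R^(2/3) S^(1/2) = (1.486/26.8) × 6.92 × 0.907^(2/3) × √0.01 = 0.036.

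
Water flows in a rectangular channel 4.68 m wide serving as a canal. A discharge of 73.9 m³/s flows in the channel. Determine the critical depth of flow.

For a rectangular channel, critical depth y_c = (q²/g)^(1/3) where q = Q/b = 73.9/4.68 = 15.79 m²/s.
So y_c = (15.79²/9.81)^(1/3) = 2.94 m.

y_c = 2.94 m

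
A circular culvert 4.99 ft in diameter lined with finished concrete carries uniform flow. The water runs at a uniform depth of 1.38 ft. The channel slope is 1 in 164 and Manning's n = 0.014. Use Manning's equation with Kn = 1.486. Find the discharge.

Q = 31.4 ft³/s

For a circular section of diameter D = 4.99 ft at depth y = 1.38 ft, the central angle is θ = 2 arccos(1 − 2y/D) = 2.215 rad. Then A = (D²/8)(θ − sin θ) = 4.406 ft² and P = Dθ/2 = 5.526 ft.
Hydraulic radius R = A/P = 4.406/5.526 = 0.7972 ft.
Manning's equation: Q = (1.486/n) A R^(2/3) S^(1/2) = (1.486/0.014) × 4.406 × 0.7972^(2/3) × 0.006098^(1/2) = 31.4 ft³/s.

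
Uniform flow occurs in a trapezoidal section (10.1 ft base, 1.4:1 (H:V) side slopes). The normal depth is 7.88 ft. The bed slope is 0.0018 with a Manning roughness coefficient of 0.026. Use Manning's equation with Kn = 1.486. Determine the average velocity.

With bottom width b = 10.1 ft and side slope z = 1.4: A = (b + zy)y = (10.1 + 1.4×7.88)×7.88 = 166.5 ft²; P = b + 2y√(1+z²) = 10.1 + 2×7.88×1.72 = 37.21 ft.
Hydraulic radius R = A/P = 166.5/37.21 = 4.475 ft.
From Manning's equation, V = (1.486/n) R^(2/3) S^(1/2) = (1.486/0.026) × 4.475^(2/3) × 0.0018^(1/2) = 6.58 ft/s.

V = 6.58 ft/s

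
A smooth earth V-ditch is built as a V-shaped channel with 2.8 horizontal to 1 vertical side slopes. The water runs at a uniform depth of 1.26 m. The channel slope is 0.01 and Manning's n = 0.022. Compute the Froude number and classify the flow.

supercritical

For a triangular section with side slope z = 2.8: A = zy² = 2.8×1.26² = 4.445 m²; P = 2y√(1+z²) = 2×1.26×2.973 = 7.492 m.
Hydraulic radius R = A/P = 4.445/7.492 = 0.5933 m.
V = (1/n) R^(2/3) √S = (1/0.022) × 0.5933^(2/3) × √0.01 = 3.209 m/s. Hydraulic depth D_h = A/T = 4.445/7.056 = 0.63 m.
Froude number Fr = V/√(g·D_h) = 3.209/√(9.81×0.63) = 1.29, which is greater than 1, so the flow is supercritical.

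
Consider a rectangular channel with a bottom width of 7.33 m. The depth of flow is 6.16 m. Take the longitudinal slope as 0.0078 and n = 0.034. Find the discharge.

Flow area A = b·y = 7.33 × 6.16 = 45.15 m². Wetted perimeter P = b + 2y = 7.33 + 2×6.16 = 19.65 m.
Hydraulic radius R = A/P = 45.15/19.65 = 2.298 m.
Manning's equation: Q = (1/n) A R^(2/3) S^(1/2) = (1/0.034) × 45.15 × 2.298^(2/3) × 0.0078^(1/2) = 204 m³/s.

Q = 204 m³/s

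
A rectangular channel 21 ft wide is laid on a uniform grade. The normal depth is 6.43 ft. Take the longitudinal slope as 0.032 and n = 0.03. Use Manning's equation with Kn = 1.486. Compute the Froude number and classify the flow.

supercritical

Flow area A = b·y = 21 × 6.43 = 135 ft². Wetted perimeter P = b + 2y = 21 + 2×6.43 = 33.86 ft.
Hydraulic radius R = A/P = 135/33.86 = 3.988 ft.
V = (1.486/n) R^(2/3) √S = (1.486/0.03) × 3.988^(2/3) × √0.032 = 22.28 ft/s. Hydraulic depth D_h = A/T = 135/21 = 6.43 ft.
Froude number Fr = V/√(g·D_h) = 22.28/√(32.2×6.43) = 1.55, which is greater than 1, so the flow is supercritical.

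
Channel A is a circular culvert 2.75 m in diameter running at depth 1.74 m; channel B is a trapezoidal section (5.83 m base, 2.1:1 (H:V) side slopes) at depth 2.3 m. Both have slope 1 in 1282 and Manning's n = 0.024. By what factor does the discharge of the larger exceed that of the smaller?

9.47

Channel A: For a circular section of diameter D = 2.75 m at depth y = 1.74 m, the central angle is θ = 2 arccos(1 − 2y/D) = 3.679 rad. Then A = (D²/8)(θ − sin θ) = 3.962 m² and P = Dθ/2 = 5.059 m. Hydraulic radius R = A/P = 3.962/5.059 = 0.7832 m. Q_A = (1/0.024)·3.962·0.7832^(2/3)·√0.00078 = 3.917 m³/s.
Channel B: With bottom width b = 5.83 m and side slope z = 2.1: A = (b + zy)y = (5.83 + 2.1×2.3)×2.3 = 24.52 m²; P = b + 2y√(1+z²) = 5.83 + 2×2.3×2.326 = 16.53 m. Hydraulic radius R = A/P = 24.52/16.53 = 1.483 m. Q_B = (1/0.024)·24.52·1.483^(2/3)·√0.00078 = 37.11 m³/s.
The larger discharge is 37.11 m³/s and the smaller is 3.917 m³/s; the ratio is 9.47.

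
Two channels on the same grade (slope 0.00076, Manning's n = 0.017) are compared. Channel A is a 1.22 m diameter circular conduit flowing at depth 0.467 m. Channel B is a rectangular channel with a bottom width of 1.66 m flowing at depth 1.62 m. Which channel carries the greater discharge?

channel B

Channel A: For a circular section of diameter D = 1.22 m at depth y = 0.467 m, the central angle is θ = 2 arccos(1 − 2y/D) = 2.668 rad. Then A = (D²/8)(θ − sin θ) = 0.4116 m² and P = Dθ/2 = 1.628 m. Hydraulic radius R = A/P = 0.4116/1.628 = 0.2529 m. Q_A = (1/0.017)·0.4116·0.2529^(2/3)·√0.00076 = 0.267 m³/s.
Channel B: Flow area A = b·y = 1.66 × 1.62 = 2.689 m². Wetted perimeter P = b + 2y = 1.66 + 2×1.62 = 4.9 m. Hydraulic radius R = A/P = 2.689/4.9 = 0.5488 m. Q_B = (1/0.017)·2.689·0.5488^(2/3)·√0.00076 = 2.923 m³/s.
Q_A = 0.267 m³/s vs Q_B = 2.923 m³/s, so channel B carries more.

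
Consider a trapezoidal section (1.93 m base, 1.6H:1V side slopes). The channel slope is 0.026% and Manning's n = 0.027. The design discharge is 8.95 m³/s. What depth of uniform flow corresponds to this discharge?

Manning's equation rearranged: A R^(2/3) = nQ / (1·√S) = 0.027 × 8.95 / (√0.00026) = 14.99.
Trying y = 1.96 m: A R^(2/3) = 10.35 — too small.
Trying y = 2.86 m: A R^(2/3) = 23.97 — too large.
Trying y = 2.32 m: A R^(2/3) = 14.99 — matches.

y_n = 2.32 m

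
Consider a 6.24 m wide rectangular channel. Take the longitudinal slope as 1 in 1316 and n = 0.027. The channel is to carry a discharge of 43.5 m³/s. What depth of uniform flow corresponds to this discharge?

y_n = 4.53 m

Manning's equation rearranged: A R^(2/3) = nQ / (1·√S) = 0.027 × 43.5 / (√0.0007599) = 42.61.
At y = 5.55 m: A R^(2/3) = 54.92 — over.
At y = 4.53 m: A R^(2/3) = 42.56 — close enough.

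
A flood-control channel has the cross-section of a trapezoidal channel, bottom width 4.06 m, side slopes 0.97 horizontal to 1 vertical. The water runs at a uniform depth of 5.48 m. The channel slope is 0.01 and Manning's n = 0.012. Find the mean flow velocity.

V = 16 m/s

With bottom width b = 4.06 m and side slope z = 0.97: A = (b + zy)y = (4.06 + 0.97×5.48)×5.48 = 51.38 m²; P = b + 2y√(1+z²) = 4.06 + 2×5.48×1.393 = 19.33 m.
Hydraulic radius R = A/P = 51.38/19.33 = 2.658 m.
From Manning's equation, V = (1/n) R^(2/3) S^(1/2) = (1/0.012) × 2.658^(2/3) × 0.01^(1/2) = 16 m/s.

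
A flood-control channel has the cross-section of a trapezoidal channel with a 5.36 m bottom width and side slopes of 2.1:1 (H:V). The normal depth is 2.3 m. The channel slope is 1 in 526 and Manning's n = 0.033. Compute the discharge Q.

With bottom width b = 5.36 m and side slope z = 2.1: A = (b + zy)y = (5.36 + 2.1×2.3)×2.3 = 23.44 m²; P = b + 2y√(1+z²) = 5.36 + 2×2.3×2.326 = 16.06 m.
Hydraulic radius R = A/P = 23.44/16.06 = 1.459 m.
Manning's equation: Q = (1/n) A R^(2/3) S^(1/2) = (1/0.033) × 23.44 × 1.459^(2/3) × 0.001901^(1/2) = 39.8 m³/s.

Q = 39.8 m³/s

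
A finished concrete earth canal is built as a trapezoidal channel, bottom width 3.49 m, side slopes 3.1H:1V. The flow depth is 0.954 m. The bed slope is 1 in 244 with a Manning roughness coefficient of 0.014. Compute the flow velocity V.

With bottom width b = 3.49 m and side slope z = 3.1: A = (b + zy)y = (3.49 + 3.1×0.954)×0.954 = 6.151 m²; P = b + 2y√(1+z²) = 3.49 + 2×0.954×3.257 = 9.705 m.
Hydraulic radius R = A/P = 6.151/9.705 = 0.6338 m.
From Manning's equation, V = (1/n) R^(2/3) S^(1/2) = (1/0.014) × 0.6338^(2/3) × 0.004098^(1/2) = 3.37 m/s.

V = 3.37 m/s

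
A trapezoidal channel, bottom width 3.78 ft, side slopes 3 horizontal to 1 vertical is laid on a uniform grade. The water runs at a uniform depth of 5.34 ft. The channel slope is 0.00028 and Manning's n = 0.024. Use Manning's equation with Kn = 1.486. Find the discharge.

With bottom width b = 3.78 ft and side slope z = 3: A = (b + zy)y = (3.78 + 3×5.34)×5.34 = 105.7 ft²; P = b + 2y√(1+z²) = 3.78 + 2×5.34×3.162 = 37.55 ft.
Hydraulic radius R = A/P = 105.7/37.55 = 2.816 ft.
Manning's equation: Q = (1.486/n) A R^(2/3) S^(1/2) = (1.486/0.024) × 105.7 × 2.816^(2/3) × 0.00028^(1/2) = 218 ft³/s.

Q = 218 ft³/s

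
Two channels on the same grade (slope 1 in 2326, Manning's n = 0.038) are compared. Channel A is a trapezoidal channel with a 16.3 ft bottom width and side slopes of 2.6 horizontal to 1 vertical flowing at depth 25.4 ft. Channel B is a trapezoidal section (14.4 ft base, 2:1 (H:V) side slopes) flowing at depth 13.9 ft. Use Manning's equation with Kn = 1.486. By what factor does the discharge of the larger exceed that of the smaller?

5.14

Channel A: With bottom width b = 16.3 ft and side slope z = 2.6: A = (b + zy)y = (16.3 + 2.6×25.4)×25.4 = 2091 ft²; P = b + 2y√(1+z²) = 16.3 + 2×25.4×2.786 = 157.8 ft. Hydraulic radius R = A/P = 2091/157.8 = 13.25 ft. Q_A = (1.486/0.038)·2091·13.25^(2/3)·√0.0004299 = 9497 ft³/s.
Channel B: With bottom width b = 14.4 ft and side slope z = 2: A = (b + zy)y = (14.4 + 2×13.9)×13.9 = 586.6 ft²; P = b + 2y√(1+z²) = 14.4 + 2×13.9×2.236 = 76.56 ft. Hydraulic radius R = A/P = 586.6/76.56 = 7.661 ft. Q_B = (1.486/0.038)·586.6·7.661^(2/3)·√0.0004299 = 1848 ft³/s.
The larger discharge is 9497 ft³/s and the smaller is 1848 ft³/s; the ratio is 5.14.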